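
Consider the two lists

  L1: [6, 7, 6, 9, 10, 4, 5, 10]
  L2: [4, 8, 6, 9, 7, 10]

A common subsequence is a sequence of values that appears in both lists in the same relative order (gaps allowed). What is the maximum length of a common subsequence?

3

Let dp[i][j] be the LCS length of the first i values of L1 and the first j values of L2. dp[i][j] = dp[i-1][j-1]+1 when the i-th and j-th values match, else max(dp[i-1][j], dp[i][j-1]).
    ·  4  8  6  9  7 10
 ·  0  0  0  0  0  0  0
 6  0  0  0  1  1  1  1
 7  0  0  0  1  1  2  2
 6  0  0  0  1  1  2  2
 9  0  0  0  1  2  2  2
10  0  0  0  1  2  2  3
 4  0  1  1  1  2  2  3
 5  0  1  1  1  2  2  3
10  0  1  1  1  2  2  3
dp[8][6] = 3. One LCS (by backtracking along matches): 6, 7, 10.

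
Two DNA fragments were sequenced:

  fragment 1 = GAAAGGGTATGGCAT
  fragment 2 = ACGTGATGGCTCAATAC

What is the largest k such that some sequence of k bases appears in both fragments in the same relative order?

Match A (fragment 1 #2, fragment 2 #1) → G (fragment 1 #5, fragment 2 #3) → G (fragment 1 #7, fragment 2 #5) → A (fragment 1 #9, fragment 2 #6) → T (fragment 1 #10, fragment 2 #7) → G (fragment 1 #11, fragment 2 #8) → G (fragment 1 #12, fragment 2 #9) → C (fragment 1 #13, fragment 2 #12) → A (fragment 1 #14, fragment 2 #14) → T (fragment 1 #15, fragment 2 #15) — 10 bases in the same relative order in both. dp[15][17] = 10 confirms this is the maximum.

10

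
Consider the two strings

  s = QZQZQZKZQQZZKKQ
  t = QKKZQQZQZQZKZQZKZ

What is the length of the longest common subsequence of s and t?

One common subsequence of length 11: Q [1,6], then Z [2,7], then Q [3,8], then Z [4,9], then Q [5,10], then Z [6,11], then K [7,12], then Z [8,13], then Q [10,14], then Z [11,15], then Z [12,17], and the DP table's final entry dp[15][17] is also 11, so no common subsequence is longer.

11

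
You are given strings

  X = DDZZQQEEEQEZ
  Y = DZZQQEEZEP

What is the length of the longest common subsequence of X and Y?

Taking D at X[2]=Y[1]; then Z at X[3]=Y[2]; then Z at X[4]=Y[3]; then Q at X[5]=Y[4]; then Q at X[6]=Y[5]; then E at X[7]=Y[6]; then E at X[8]=Y[7]; then E at X[9]=Y[9] gives a common subsequence of length 8. The LCS DP gives dp[12][10] = 8, so this is optimal.

8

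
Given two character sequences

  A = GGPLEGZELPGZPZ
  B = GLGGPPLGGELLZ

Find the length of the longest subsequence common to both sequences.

Match G (A #1, B #3), then G (A #2, B #4), then P (A #3, B #6), then L (A #4, B #7), then G (A #6, B #9), then E (A #8, B #10), then L (A #9, B #12), then Z (A #14, B #13) — 8 characters in the same relative order in both. The LCS DP gives dp[14][13] = 8, so this is optimal.

8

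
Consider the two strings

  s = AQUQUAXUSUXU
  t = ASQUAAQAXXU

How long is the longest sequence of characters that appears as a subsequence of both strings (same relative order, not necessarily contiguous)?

Pick A (s #1, t #1), Q (s #2, t #3), U (s #3, t #4), Q (s #4, t #7), A (s #6, t #8), X (s #7, t #9), X (s #11, t #10), U (s #12, t #11); all 8 characters appear in both, in order. dp[12][11] = 8 confirms this is the maximum.

8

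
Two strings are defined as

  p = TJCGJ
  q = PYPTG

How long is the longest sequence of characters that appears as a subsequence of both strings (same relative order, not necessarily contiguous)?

2

Let dp[i][j] be the LCS length of the first i characters of p and the first j characters of q. dp[i][j] = dp[i-1][j-1]+1 when the i-th and j-th characters match, else max(dp[i-1][j], dp[i][j-1]).
    ·  P  Y  P  T  G
 ·  0  0  0  0  0  0
 T  0  0  0  0  1  1
 J  0  0  0  0  1  1
 C  0  0  0  0  1  1
 G  0  0  0  0  1  2
 J  0  0  0  0  1  2
dp[5][5] = 2. One LCS (by backtracking along matches): TG.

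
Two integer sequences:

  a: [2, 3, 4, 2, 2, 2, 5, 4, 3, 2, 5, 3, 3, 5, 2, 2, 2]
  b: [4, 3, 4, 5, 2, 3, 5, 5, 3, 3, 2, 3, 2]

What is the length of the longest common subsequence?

Match 3 (a #2, b #2), then 4 (a #3, b #3), then 2 (a #4, b #5), then 5 (a #7, b #7), then 5 (a #11, b #8), then 3 (a #12, b #9), then 3 (a #13, b #10), then 2 (a #15, b #11), then 2 (a #17, b #13) — 9 values in the same relative order in both. Since dp[17][13] = 9, nothing longer is possible.

9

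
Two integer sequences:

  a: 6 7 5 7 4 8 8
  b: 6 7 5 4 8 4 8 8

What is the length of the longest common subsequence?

6

Let dp[i][j] be the LCS length of the first i values of a and the first j values of b. dp[i][j] = dp[i-1][j-1]+1 when the i-th and j-th values match, else max(dp[i-1][j], dp[i][j-1]).
    ·  6  7  5  4  8  4  8  8
 ·  0  0  0  0  0  0  0  0  0
 6  0  1  1  1  1  1  1  1  1
 7  0  1  2  2  2  2  2  2  2
 5  0  1  2  3  3  3  3  3  3
 7  0  1  2  3  3  3  3  3  3
 4  0  1  2  3  4  4  4  4  4
 8  0  1  2  3  4  5  5  5  5
 8  0  1  2  3  4  5  5  6  6
dp[7][8] = 6. One LCS (by backtracking along matches): 6, 7, 5, 4, 8, 8.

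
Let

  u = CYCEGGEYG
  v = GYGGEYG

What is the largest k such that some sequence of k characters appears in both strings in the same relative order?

Let dp[i][j] be the LCS length of the first i characters of u and the first j characters of v. dp[i][j] = dp[i-1][j-1]+1 when the i-th and j-th characters match, else max(dp[i-1][j], dp[i][j-1]).
    ·  G  Y  G  G  E  Y  G
 ·  0  0  0  0  0  0  0  0
 C  0  0  0  0  0  0  0  0
 Y  0  0  1  1  1  1  1  1
 C  0  0  1  1  1  1  1  1
 E  0  0  1  1  1  2  2  2
 G  0  1  1  2  2  2  2  3
 G  0  1  1  2  3  3  3  3
 E  0  1  1  2  3  4  4  4
 Y  0  1  2  2  3  4  5  5
 G  0  1  2  3  3  4  5  6
dp[9][7] = 6. One LCS (by backtracking along matches): YGGEYG.

6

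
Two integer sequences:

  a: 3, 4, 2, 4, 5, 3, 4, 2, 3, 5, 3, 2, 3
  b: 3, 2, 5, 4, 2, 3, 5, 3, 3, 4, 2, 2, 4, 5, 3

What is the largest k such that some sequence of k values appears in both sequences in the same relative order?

Match 3 [1,1] → 2 [3,2] → 5 [5,3] → 4 [7,4] → 2 [8,5] → 3 [9,6] → 5 [10,7] → 3 [11,9] → 2 [12,12] → 3 [13,15] — 10 values in the same relative order in both. Since dp[13][15] = 10, nothing longer is possible.

10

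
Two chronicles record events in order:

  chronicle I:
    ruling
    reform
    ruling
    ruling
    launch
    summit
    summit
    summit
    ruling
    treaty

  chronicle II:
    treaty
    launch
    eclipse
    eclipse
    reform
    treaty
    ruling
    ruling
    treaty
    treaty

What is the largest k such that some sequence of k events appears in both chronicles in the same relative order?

4

Pick reform (chronicle I #2, chronicle II #5); then ruling (chronicle I #3, chronicle II #7); then ruling (chronicle I #4, chronicle II #8); then treaty (chronicle I #10, chronicle II #10); all 4 events appear in both, in order. Since dp[10][10] = 4, nothing longer is possible.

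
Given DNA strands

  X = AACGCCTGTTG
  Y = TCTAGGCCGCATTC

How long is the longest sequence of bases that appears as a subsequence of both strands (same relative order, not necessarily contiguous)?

7

Pick A [1,4] → G [4,6] → C [5,7] → C [6,8] → G [8,9] → T [9,12] → T [10,13]; all 7 bases appear in both, in order. The LCS DP gives dp[11][14] = 7, so this is optimal.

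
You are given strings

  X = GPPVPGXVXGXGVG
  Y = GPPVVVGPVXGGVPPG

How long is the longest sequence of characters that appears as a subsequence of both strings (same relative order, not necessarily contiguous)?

11

Taking G at X[1]=Y[1]; then P at X[2]=Y[2]; then P at X[3]=Y[3]; then V at X[4]=Y[6]; then P at X[5]=Y[8]; then V at X[8]=Y[9]; then X at X[9]=Y[10]; then G at X[10]=Y[11]; then G at X[12]=Y[12]; then V at X[13]=Y[13]; then G at X[14]=Y[16] gives a common subsequence of length 11. The LCS DP gives dp[14][16] = 11, so this is optimal.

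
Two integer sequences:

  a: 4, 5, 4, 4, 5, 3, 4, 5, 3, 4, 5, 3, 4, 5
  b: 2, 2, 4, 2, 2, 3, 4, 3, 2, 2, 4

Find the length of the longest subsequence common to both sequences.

5

One common subsequence of length 5: 4 [1,3], 3 [6,6], 4 [7,7], 3 [9,8], 4 [13,11]. Since dp[14][11] = 5, nothing longer is possible.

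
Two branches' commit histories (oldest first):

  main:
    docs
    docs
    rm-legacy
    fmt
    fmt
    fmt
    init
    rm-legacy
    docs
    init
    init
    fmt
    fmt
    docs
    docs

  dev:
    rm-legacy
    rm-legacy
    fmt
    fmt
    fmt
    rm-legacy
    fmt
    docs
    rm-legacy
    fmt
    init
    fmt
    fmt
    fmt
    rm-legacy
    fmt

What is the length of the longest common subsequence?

One common subsequence of length 9: rm-legacy at main[3]=dev[2], fmt at main[4]=dev[3], fmt at main[5]=dev[4], fmt at main[6]=dev[5], rm-legacy at main[8]=dev[6], docs at main[9]=dev[8], init at main[10]=dev[11], fmt at main[12]=dev[14], fmt at main[13]=dev[16], and the DP table's final entry dp[15][16] is also 9, so no common subsequence is longer.

9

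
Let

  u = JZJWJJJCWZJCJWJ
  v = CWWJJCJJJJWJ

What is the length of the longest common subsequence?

8

Pick J [1,4]; then J [3,5]; then J [6,7]; then J [7,8]; then J [11,9]; then J [13,10]; then W [14,11]; then J [15,12]; all 8 characters appear in both, in order, and the DP table's final entry dp[15][12] is also 8, so no common subsequence is longer.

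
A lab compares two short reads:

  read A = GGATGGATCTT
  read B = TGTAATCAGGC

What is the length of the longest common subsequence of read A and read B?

6

Let dp[i][j] be the LCS length of the first i bases of read A and the first j bases of read B. dp[i][j] = dp[i-1][j-1]+1 when the i-th and j-th bases match, else max(dp[i-1][j], dp[i][j-1]).
    ·  T  G  T  A  A  T  C  A  G  G  C
 ·  0  0  0  0  0  0  0  0  0  0  0  0
 G  0  0  1  1  1  1  1  1  1  1  1  1
 G  0  0  1  1  1  1  1  1  1  2  2  2
 A  0  0  1  1  2  2  2  2  2  2  2  2
 T  0  1  1  2  2  2  3  3  3  3  3  3
 G  0  1  2  2  2  2  3  3  3  4  4  4
 G  0  1  2  2  2  2  3  3  3  4  5  5
 A  0  1  2  2  3  3  3  3  4  4  5  5
 T  0  1  2  3  3  3  4  4  4  4  5  5
 C  0  1  2  3  3  3  4  5  5  5  5  6
 T  0  1  2  3  3  3  4  5  5  5  5  6
 T  0  1  2  3  3  3  4  5  5  5  5  6
dp[11][11] = 6. One LCS (by backtracking along matches): GATGGC.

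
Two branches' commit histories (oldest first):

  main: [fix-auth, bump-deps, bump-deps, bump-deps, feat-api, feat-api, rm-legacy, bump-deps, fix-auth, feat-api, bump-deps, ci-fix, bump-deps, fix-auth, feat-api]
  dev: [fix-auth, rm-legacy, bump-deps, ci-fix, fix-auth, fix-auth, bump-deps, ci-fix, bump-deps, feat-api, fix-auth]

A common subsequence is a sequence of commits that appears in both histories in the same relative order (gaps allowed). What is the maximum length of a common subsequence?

8

Taking fix-auth (main #1, dev #1), rm-legacy (main #7, dev #2), bump-deps (main #8, dev #3), fix-auth (main #9, dev #6), bump-deps (main #11, dev #7), ci-fix (main #12, dev #8), bump-deps (main #13, dev #9), fix-auth (main #14, dev #11) gives a common subsequence of length 8. The LCS DP gives dp[15][11] = 8, so this is optimal.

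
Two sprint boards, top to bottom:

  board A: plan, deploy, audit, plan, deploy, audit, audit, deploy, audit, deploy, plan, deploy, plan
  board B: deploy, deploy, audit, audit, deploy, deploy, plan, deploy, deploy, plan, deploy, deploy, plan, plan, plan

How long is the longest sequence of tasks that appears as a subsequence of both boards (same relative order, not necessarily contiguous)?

9

Match deploy at board A[2]=board B[1]; then deploy at board A[5]=board B[2]; then audit at board A[6]=board B[3]; then audit at board A[7]=board B[4]; then deploy at board A[8]=board B[8]; then deploy at board A[10]=board B[9]; then plan at board A[11]=board B[10]; then deploy at board A[12]=board B[12]; then plan at board A[13]=board B[15] — 9 tasks in the same relative order in both. Since dp[13][15] = 9, nothing longer is possible.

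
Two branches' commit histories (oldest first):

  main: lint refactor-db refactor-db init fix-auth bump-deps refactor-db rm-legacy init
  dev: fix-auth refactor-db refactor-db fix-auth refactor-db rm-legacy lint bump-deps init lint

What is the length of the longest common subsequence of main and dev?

6

Pick refactor-db at main[2]=dev[2] → refactor-db at main[3]=dev[3] → fix-auth at main[5]=dev[4] → refactor-db at main[7]=dev[5] → rm-legacy at main[8]=dev[6] → init at main[9]=dev[9]; all 6 commits appear in both, in order. dp[9][10] = 6 confirms this is the maximum.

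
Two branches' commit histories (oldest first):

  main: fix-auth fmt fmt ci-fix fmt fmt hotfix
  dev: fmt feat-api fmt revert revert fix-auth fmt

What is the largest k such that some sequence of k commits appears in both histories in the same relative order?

3

One common subsequence of length 3: fmt (main #2, dev #1) → fmt (main #3, dev #3) → fmt (main #6, dev #7). dp[7][7] = 3 confirms this is the maximum.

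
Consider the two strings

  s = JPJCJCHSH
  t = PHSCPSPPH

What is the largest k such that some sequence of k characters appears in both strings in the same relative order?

One common subsequence of length 4: P at s[2]=t[1] → C at s[4]=t[4] → S at s[8]=t[6] → H at s[9]=t[9], and the DP table's final entry dp[9][9] is also 4, so no common subsequence is longer.

4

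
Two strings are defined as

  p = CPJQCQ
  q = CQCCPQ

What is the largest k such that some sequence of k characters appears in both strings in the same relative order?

4

Taking C at p[1]=q[1] → Q at p[4]=q[2] → C at p[5]=q[4] → Q at p[6]=q[6] gives a common subsequence of length 4, and the DP table's final entry dp[6][6] is also 4, so no common subsequence is longer.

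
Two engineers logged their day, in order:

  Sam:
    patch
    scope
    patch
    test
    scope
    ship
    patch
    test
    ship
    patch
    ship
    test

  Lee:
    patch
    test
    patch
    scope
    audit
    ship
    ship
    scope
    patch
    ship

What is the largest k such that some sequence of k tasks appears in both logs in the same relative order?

One common subsequence of length 7: patch (Sam #1, Lee #1); then patch (Sam #3, Lee #3); then scope (Sam #5, Lee #4); then ship (Sam #6, Lee #6); then ship (Sam #9, Lee #7); then patch (Sam #10, Lee #9); then ship (Sam #11, Lee #10). Since dp[12][10] = 7, nothing longer is possible.

7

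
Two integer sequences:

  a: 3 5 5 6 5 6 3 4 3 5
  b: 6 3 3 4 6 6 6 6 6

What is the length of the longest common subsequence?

Let dp[i][j] be the LCS length of the first i values of a and the first j values of b. dp[i][j] = dp[i-1][j-1]+1 when the i-th and j-th values match, else max(dp[i-1][j], dp[i][j-1]).
    ·  6  3  3  4  6  6  6  6  6
 ·  0  0  0  0  0  0  0  0  0  0
 3  0  0  1  1  1  1  1  1  1  1
 5  0  0  1  1  1  1  1  1  1  1
 5  0  0  1  1  1  1  1  1  1  1
 6  0  1  1  1  1  2  2  2  2  2
 5  0  1  1  1  1  2  2  2  2  2
 6  0  1  1  1  1  2  3  3  3  3
 3  0  1  2  2  2  2  3  3  3  3
 4  0  1  2  2  3  3  3  3  3  3
 3  0  1  2  3  3  3  3  3  3  3
 5  0  1  2  3  3  3  3  3  3  3
dp[10][9] = 3. One LCS (by backtracking along matches): 3, 6, 6.

3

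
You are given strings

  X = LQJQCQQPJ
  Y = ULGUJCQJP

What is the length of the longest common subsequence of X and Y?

Taking L (X #1, Y #2), then J (X #3, Y #5), then C (X #5, Y #6), then Q (X #6, Y #7), then P (X #8, Y #9) gives a common subsequence of length 5. dp[9][9] = 5 confirms this is the maximum.

5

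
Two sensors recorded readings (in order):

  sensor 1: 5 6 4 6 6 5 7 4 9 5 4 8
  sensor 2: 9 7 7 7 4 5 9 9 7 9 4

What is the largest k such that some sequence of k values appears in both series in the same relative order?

5

Taking 4 [3,5], then 5 [6,6], then 7 [7,9], then 9 [9,10], then 4 [11,11] gives a common subsequence of length 5. dp[12][11] = 5 confirms this is the maximum.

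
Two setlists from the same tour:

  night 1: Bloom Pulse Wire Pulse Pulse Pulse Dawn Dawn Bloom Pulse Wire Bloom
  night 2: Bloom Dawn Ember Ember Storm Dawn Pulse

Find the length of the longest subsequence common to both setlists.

4

Taking Bloom [1,1], then Dawn [7,2], then Dawn [8,6], then Pulse [10,7] gives a common subsequence of length 4. dp[12][7] = 4 confirms this is the maximum.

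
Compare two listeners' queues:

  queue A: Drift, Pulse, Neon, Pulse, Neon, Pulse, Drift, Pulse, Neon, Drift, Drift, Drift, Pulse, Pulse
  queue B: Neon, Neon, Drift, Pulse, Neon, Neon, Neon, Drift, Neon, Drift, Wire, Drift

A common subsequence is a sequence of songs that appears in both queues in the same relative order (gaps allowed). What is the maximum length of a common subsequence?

8

Match Drift (queue A #1, queue B #3) → Pulse (queue A #2, queue B #4) → Neon (queue A #3, queue B #6) → Neon (queue A #5, queue B #7) → Drift (queue A #7, queue B #8) → Neon (queue A #9, queue B #9) → Drift (queue A #10, queue B #10) → Drift (queue A #12, queue B #12) — 8 songs in the same relative order in both. dp[14][12] = 8 confirms this is the maximum.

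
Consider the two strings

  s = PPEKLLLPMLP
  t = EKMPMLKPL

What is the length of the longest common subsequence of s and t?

Match E at s[3]=t[1] → K at s[4]=t[2] → P at s[8]=t[4] → M at s[9]=t[5] → L at s[10]=t[6] → P at s[11]=t[8] — 6 characters in the same relative order in both. dp[11][9] = 6 confirms this is the maximum.

6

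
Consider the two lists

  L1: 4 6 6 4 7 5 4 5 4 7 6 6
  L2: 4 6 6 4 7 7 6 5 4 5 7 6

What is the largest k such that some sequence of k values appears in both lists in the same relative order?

Match 4 [1,1], 6 [2,2], 6 [3,3], 4 [4,4], 7 [5,6], 5 [6,8], 4 [7,9], 5 [8,10], 7 [10,11], 6 [12,12] — 10 values in the same relative order in both. Since dp[12][12] = 10, nothing longer is possible.

10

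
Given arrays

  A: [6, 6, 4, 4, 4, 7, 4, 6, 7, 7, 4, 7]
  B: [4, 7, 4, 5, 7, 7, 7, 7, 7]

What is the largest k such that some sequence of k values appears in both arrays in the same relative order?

6

Let dp[i][j] be the LCS length of the first i values of A and the first j values of B. dp[i][j] = dp[i-1][j-1]+1 when the i-th and j-th values match, else max(dp[i-1][j], dp[i][j-1]).
    ·  4  7  4  5  7  7  7  7  7
 ·  0  0  0  0  0  0  0  0  0  0
 6  0  0  0  0  0  0  0  0  0  0
 6  0  0  0  0  0  0  0  0  0  0
 4  0  1  1  1  1  1  1  1  1  1
 4  0  1  1  2  2  2  2  2  2  2
 4  0  1  1  2  2  2  2  2  2  2
 7  0  1  2  2  2  3  3  3  3  3
 4  0  1  2  3  3  3  3  3  3  3
 6  0  1  2  3  3  3  3  3  3  3
 7  0  1  2  3  3  4  4  4  4  4
 7  0  1  2  3  3  4  5  5  5  5
 4  0  1  2  3  3  4  5  5  5  5
 7  0  1  2  3  3  4  5  6  6  6
dp[12][9] = 6. One LCS (by backtracking along matches): 4, 4, 7, 7, 7, 7.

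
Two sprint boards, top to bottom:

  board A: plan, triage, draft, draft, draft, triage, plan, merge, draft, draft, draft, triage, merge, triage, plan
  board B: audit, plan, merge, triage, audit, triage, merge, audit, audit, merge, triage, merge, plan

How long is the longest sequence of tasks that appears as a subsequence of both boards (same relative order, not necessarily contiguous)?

7

One common subsequence of length 7: plan [1,2] → triage [2,4] → triage [6,6] → merge [8,10] → triage [12,11] → merge [13,12] → plan [15,13]. The LCS DP gives dp[15][13] = 7, so this is optimal.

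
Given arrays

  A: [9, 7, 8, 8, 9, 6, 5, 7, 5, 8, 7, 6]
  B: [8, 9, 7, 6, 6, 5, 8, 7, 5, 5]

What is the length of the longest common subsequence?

6

Let dp[i][j] be the LCS length of the first i values of A and the first j values of B. dp[i][j] = dp[i-1][j-1]+1 when the i-th and j-th values match, else max(dp[i-1][j], dp[i][j-1]).
    ·  8  9  7  6  6  5  8  7  5  5
 ·  0  0  0  0  0  0  0  0  0  0  0
 9  0  0  1  1  1  1  1  1  1  1  1
 7  0  0  1  2  2  2  2  2  2  2  2
 8  0  1  1  2  2  2  2  3  3  3  3
 8  0  1  1  2  2  2  2  3  3  3  3
 9  0  1  2  2  2  2  2  3  3  3  3
 6  0  1  2  2  3  3  3  3  3  3  3
 5  0  1  2  2  3  3  4  4  4  4  4
 7  0  1  2  3  3  3  4  4  5  5  5
 5  0  1  2  3  3  3  4  4  5  6  6
 8  0  1  2  3  3  3  4  5  5  6  6
 7  0  1  2  3  3  3  4  5  6  6  6
 6  0  1  2  3  4  4  4  5  6  6  6
dp[12][10] = 6. One LCS (by backtracking along matches): 9, 7, 6, 5, 7, 5.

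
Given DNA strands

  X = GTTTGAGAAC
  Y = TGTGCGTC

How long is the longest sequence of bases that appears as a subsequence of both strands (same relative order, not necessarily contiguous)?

5

One common subsequence of length 5: G (X #1, Y #2), then T (X #4, Y #3), then G (X #5, Y #4), then G (X #7, Y #6), then C (X #10, Y #8), and the DP table's final entry dp[10][8] is also 5, so no common subsequence is longer.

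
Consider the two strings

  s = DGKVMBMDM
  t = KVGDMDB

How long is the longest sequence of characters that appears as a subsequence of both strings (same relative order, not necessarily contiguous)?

4

Let dp[i][j] be the LCS length of the first i characters of s and the first j characters of t. dp[i][j] = dp[i-1][j-1]+1 when the i-th and j-th characters match, else max(dp[i-1][j], dp[i][j-1]).
    ·  K  V  G  D  M  D  B
 ·  0  0  0  0  0  0  0  0
 D  0  0  0  0  1  1  1  1
 G  0  0  0  1  1  1  1  1
 K  0  1  1  1  1  1  1  1
 V  0  1  2  2  2  2  2  2
 M  0  1  2  2  2  3  3  3
 B  0  1  2  2  2  3  3  4
 M  0  1  2  2  2  3  3  4
 D  0  1  2  2  3  3  4  4
 M  0  1  2  2  3  4  4  4
dp[9][7] = 4. One LCS (by backtracking along matches): KVMB.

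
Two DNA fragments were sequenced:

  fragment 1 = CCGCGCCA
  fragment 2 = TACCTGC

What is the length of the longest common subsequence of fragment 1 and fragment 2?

Taking C at fragment 1[1]=fragment 2[3] → C at fragment 1[2]=fragment 2[4] → G at fragment 1[5]=fragment 2[6] → C at fragment 1[7]=fragment 2[7] gives a common subsequence of length 4. Since dp[8][7] = 4, nothing longer is possible.

4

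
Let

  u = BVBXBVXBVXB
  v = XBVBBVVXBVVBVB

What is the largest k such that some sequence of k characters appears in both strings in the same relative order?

9

Pick B [1,2], then V [2,3], then B [3,5], then X [4,8], then B [5,9], then V [6,11], then B [8,12], then V [9,13], then B [11,14]; all 9 characters appear in both, in order. The LCS DP gives dp[11][14] = 9, so this is optimal.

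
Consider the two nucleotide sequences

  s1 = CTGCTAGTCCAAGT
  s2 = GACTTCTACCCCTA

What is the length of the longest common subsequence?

One common subsequence of length 8: C [1,3] → T [2,5] → C [4,6] → T [5,7] → A [6,8] → C [9,11] → C [10,12] → A [12,14], and the DP table's final entry dp[14][14] is also 8, so no common subsequence is longer.

8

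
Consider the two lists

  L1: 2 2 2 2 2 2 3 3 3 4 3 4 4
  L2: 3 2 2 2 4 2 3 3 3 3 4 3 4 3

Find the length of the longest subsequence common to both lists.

10

Pick 2 at L1[1]=L2[2] → 2 at L1[2]=L2[3] → 2 at L1[3]=L2[4] → 2 at L1[4]=L2[6] → 3 at L1[7]=L2[8] → 3 at L1[8]=L2[9] → 3 at L1[9]=L2[10] → 4 at L1[10]=L2[11] → 3 at L1[11]=L2[12] → 4 at L1[12]=L2[13]; all 10 values appear in both, in order. dp[13][14] = 10 confirms this is the maximum.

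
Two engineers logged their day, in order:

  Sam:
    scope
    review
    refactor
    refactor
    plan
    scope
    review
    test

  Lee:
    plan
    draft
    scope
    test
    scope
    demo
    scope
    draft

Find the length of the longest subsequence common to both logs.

Pick plan at Sam[5]=Lee[1], then scope at Sam[6]=Lee[3], then test at Sam[8]=Lee[4]; all 3 tasks appear in both, in order. dp[8][8] = 3 confirms this is the maximum.

3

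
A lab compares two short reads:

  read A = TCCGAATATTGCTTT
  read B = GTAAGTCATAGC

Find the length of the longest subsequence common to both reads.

8

Match T at read A[1]=read B[2]; then A at read A[5]=read B[3]; then A at read A[6]=read B[4]; then T at read A[7]=read B[6]; then A at read A[8]=read B[8]; then T at read A[9]=read B[9]; then G at read A[11]=read B[11]; then C at read A[12]=read B[12] — 8 bases in the same relative order in both, and the DP table's final entry dp[15][12] is also 8, so no common subsequence is longer.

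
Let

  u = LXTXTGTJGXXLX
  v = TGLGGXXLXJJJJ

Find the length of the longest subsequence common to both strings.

7

Pick L (u #1, v #3) → G (u #6, v #4) → G (u #9, v #5) → X (u #10, v #6) → X (u #11, v #7) → L (u #12, v #8) → X (u #13, v #9); all 7 characters appear in both, in order, and the DP table's final entry dp[13][13] is also 7, so no common subsequence is longer.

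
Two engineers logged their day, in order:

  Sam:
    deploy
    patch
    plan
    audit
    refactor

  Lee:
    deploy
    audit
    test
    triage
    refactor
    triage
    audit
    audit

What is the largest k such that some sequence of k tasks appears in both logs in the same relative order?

Pick deploy (Sam #1, Lee #1) → audit (Sam #4, Lee #2) → refactor (Sam #5, Lee #5); all 3 tasks appear in both, in order. The LCS DP gives dp[5][8] = 3, so this is optimal.

3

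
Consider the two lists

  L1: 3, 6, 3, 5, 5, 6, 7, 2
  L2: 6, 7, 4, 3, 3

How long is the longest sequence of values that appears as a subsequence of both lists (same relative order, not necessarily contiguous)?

One common subsequence of length 2: 3 at L1[1]=L2[4] → 3 at L1[3]=L2[5], and the DP table's final entry dp[8][5] is also 2, so no common subsequence is longer.

2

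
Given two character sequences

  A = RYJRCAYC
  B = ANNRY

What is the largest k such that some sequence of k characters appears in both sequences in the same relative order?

2

Let dp[i][j] be the LCS length of the first i characters of A and the first j characters of B. dp[i][j] = dp[i-1][j-1]+1 when the i-th and j-th characters match, else max(dp[i-1][j], dp[i][j-1]).
    ·  A  N  N  R  Y
 ·  0  0  0  0  0  0
 R  0  0  0  0  1  1
 Y  0  0  0  0  1  2
 J  0  0  0  0  1  2
 R  0  0  0  0  1  2
 C  0  0  0  0  1  2
 A  0  1  1  1  1  2
 Y  0  1  1  1  1  2
 C  0  1  1  1  1  2
dp[8][5] = 2. One LCS (by backtracking along matches): RY.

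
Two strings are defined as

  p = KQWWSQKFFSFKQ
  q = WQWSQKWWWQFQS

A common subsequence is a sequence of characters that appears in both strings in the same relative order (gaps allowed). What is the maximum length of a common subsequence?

One common subsequence of length 7: Q at p[2]=q[2], then W at p[4]=q[3], then S at p[5]=q[4], then Q at p[6]=q[5], then K at p[7]=q[6], then F at p[8]=q[11], then S at p[10]=q[13], and the DP table's final entry dp[13][13] is also 7, so no common subsequence is longer.

7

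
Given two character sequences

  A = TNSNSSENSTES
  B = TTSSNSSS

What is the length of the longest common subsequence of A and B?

Match T at A[1]=B[2] → S at A[3]=B[4] → N at A[4]=B[5] → S at A[6]=B[6] → S at A[9]=B[7] → S at A[12]=B[8] — 6 characters in the same relative order in both. Since dp[12][8] = 6, nothing longer is possible.

6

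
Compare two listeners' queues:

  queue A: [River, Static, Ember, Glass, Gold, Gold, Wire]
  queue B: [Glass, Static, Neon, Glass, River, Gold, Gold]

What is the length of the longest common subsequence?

One common subsequence of length 4: Static [2,2]; then Glass [4,4]; then Gold [5,6]; then Gold [6,7]. The LCS DP gives dp[7][7] = 4, so this is optimal.

4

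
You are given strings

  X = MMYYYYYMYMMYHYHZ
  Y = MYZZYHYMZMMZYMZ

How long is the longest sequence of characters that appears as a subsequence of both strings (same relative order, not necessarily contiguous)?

Taking M (X #2, Y #1) → Y (X #3, Y #2) → Y (X #4, Y #5) → Y (X #7, Y #7) → M (X #8, Y #8) → M (X #10, Y #10) → M (X #11, Y #11) → Y (X #12, Y #13) → Z (X #16, Y #15) gives a common subsequence of length 9, and the DP table's final entry dp[16][15] is also 9, so no common subsequence is longer.

9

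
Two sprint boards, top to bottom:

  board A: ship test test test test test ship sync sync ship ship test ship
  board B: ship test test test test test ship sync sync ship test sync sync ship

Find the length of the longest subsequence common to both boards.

Pick ship at board A[1]=board B[1]; then test at board A[2]=board B[2]; then test at board A[3]=board B[3]; then test at board A[4]=board B[4]; then test at board A[5]=board B[5]; then test at board A[6]=board B[6]; then ship at board A[7]=board B[7]; then sync at board A[8]=board B[8]; then sync at board A[9]=board B[9]; then ship at board A[11]=board B[10]; then test at board A[12]=board B[11]; then ship at board A[13]=board B[14]; all 12 tasks appear in both, in order, and the DP table's final entry dp[13][14] is also 12, so no common subsequence is longer.

12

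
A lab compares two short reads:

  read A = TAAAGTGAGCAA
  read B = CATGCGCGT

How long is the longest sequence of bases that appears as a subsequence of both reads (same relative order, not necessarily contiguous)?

Let dp[i][j] be the LCS length of the first i bases of read A and the first j bases of read B. dp[i][j] = dp[i-1][j-1]+1 when the i-th and j-th bases match, else max(dp[i-1][j], dp[i][j-1]).
    ·  C  A  T  G  C  G  C  G  T
 ·  0  0  0  0  0  0  0  0  0  0
 T  0  0  0  1  1  1  1  1  1  1
 A  0  0  1  1  1  1  1  1  1  1
 A  0  0  1  1  1  1  1  1  1  1
 A  0  0  1  1  1  1  1  1  1  1
 G  0  0  1  1  2  2  2  2  2  2
 T  0  0  1  2  2  2  2  2  2  3
 G  0  0  1  2  3  3  3  3  3  3
 A  0  0  1  2  3  3  3  3  3  3
 G  0  0  1  2  3  3  4  4  4  4
 C  0  1  1  2  3  4  4  5  5  5
 A  0  1  2  2  3  4  4  5  5  5
 A  0  1  2  2  3  4  4  5  5  5
dp[12][9] = 5. One LCS (by backtracking along matches): ATGGC.

5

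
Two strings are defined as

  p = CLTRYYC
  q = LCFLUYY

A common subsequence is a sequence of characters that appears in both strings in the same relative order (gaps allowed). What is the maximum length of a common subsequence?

Taking C at p[1]=q[2]; then L at p[2]=q[4]; then Y at p[5]=q[6]; then Y at p[6]=q[7] gives a common subsequence of length 4, and the DP table's final entry dp[7][7] is also 4, so no common subsequence is longer.

4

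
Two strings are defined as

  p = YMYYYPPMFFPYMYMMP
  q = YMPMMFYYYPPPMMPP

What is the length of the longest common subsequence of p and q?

Match Y [1,1], then M [2,5], then Y [3,7], then Y [4,8], then Y [5,9], then P [6,10], then P [7,11], then P [11,12], then M [13,13], then M [15,14], then P [17,16] — 11 characters in the same relative order in both. dp[17][16] = 11 confirms this is the maximum.

11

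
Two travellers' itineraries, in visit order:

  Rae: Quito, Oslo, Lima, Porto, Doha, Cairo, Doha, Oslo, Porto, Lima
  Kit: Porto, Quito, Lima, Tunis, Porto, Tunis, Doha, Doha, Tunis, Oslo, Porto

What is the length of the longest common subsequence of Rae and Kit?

Taking Quito (Rae #1, Kit #2); then Lima (Rae #3, Kit #3); then Porto (Rae #4, Kit #5); then Doha (Rae #5, Kit #7); then Doha (Rae #7, Kit #8); then Oslo (Rae #8, Kit #10); then Porto (Rae #9, Kit #11) gives a common subsequence of length 7. dp[10][11] = 7 confirms this is the maximum.

7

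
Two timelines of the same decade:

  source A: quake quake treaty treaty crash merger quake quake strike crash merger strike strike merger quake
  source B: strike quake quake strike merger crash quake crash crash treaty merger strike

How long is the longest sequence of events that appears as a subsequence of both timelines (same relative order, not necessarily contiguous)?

7

Pick quake (source A #1, source B #2), quake (source A #2, source B #3), crash (source A #5, source B #6), quake (source A #7, source B #7), crash (source A #10, source B #9), merger (source A #11, source B #11), strike (source A #13, source B #12); all 7 events appear in both, in order. The LCS DP gives dp[15][12] = 7, so this is optimal.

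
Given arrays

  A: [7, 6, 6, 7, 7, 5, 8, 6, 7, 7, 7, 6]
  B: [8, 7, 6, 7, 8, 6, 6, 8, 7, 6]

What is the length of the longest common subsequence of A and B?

7

Let dp[i][j] be the LCS length of the first i values of A and the first j values of B. dp[i][j] = dp[i-1][j-1]+1 when the i-th and j-th values match, else max(dp[i-1][j], dp[i][j-1]).
    ·  8  7  6  7  8  6  6  8  7  6
 ·  0  0  0  0  0  0  0  0  0  0  0
 7  0  0  1  1  1  1  1  1  1  1  1
 6  0  0  1  2  2  2  2  2  2  2  2
 6  0  0  1  2  2  2  3  3  3  3  3
 7  0  0  1  2  3  3  3  3  3  4  4
 7  0  0  1  2  3  3  3  3  3  4  4
 5  0  0  1  2  3  3  3  3  3  4  4
 8  0  1  1  2  3  4  4  4  4  4  4
 6  0  1  1  2  3  4  5  5  5  5  5
 7  0  1  2  2  3  4  5  5  5  6  6
 7  0  1  2  2  3  4  5  5  5  6  6
 7  0  1  2  2  3  4  5  5  5  6  6
 6  0  1  2  3  3  4  5  6  6  6  7
dp[12][10] = 7. One LCS (by backtracking along matches): 7, 6, 7, 8, 6, 7, 6.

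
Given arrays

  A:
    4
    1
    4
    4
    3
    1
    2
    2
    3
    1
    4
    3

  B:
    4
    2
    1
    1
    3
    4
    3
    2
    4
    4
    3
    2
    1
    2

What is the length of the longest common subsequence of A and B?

7

One common subsequence of length 7: 4 [1,1], then 1 [2,4], then 4 [3,9], then 4 [4,10], then 3 [5,11], then 1 [6,13], then 2 [8,14]. dp[12][14] = 7 confirms this is the maximum.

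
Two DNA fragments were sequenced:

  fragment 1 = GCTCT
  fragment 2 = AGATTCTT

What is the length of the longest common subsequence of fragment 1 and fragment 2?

One common subsequence of length 4: G (fragment 1 #1, fragment 2 #2); then C (fragment 1 #2, fragment 2 #6); then T (fragment 1 #3, fragment 2 #7); then T (fragment 1 #5, fragment 2 #8). dp[5][8] = 4 confirms this is the maximum.

4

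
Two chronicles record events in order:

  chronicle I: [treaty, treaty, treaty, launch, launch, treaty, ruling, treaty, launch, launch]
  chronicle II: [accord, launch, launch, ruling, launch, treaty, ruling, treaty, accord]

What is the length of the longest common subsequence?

One common subsequence of length 5: launch (chronicle I #4, chronicle II #3); then launch (chronicle I #5, chronicle II #5); then treaty (chronicle I #6, chronicle II #6); then ruling (chronicle I #7, chronicle II #7); then treaty (chronicle I #8, chronicle II #8). The LCS DP gives dp[10][9] = 5, so this is optimal.

5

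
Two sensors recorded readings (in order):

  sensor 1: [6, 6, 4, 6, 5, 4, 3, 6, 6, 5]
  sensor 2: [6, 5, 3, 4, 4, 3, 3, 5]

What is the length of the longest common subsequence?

5

Let dp[i][j] be the LCS length of the first i values of sensor 1 and the first j values of sensor 2. dp[i][j] = dp[i-1][j-1]+1 when the i-th and j-th values match, else max(dp[i-1][j], dp[i][j-1]).
    ·  6  5  3  4  4  3  3  5
 ·  0  0  0  0  0  0  0  0  0
 6  0  1  1  1  1  1  1  1  1
 6  0  1  1  1  1  1  1  1  1
 4  0  1  1  1  2  2  2  2  2
 6  0  1  1  1  2  2  2  2  2
 5  0  1  2  2  2  2  2  2  3
 4  0  1  2  2  3  3  3  3  3
 3  0  1  2  3  3  3  4  4  4
 6  0  1  2  3  3  3  4  4  4
 6  0  1  2  3  3  3  4  4  4
 5  0  1  2  3  3  3  4  4  5
dp[10][8] = 5. One LCS (by backtracking along matches): 6, 4, 4, 3, 5.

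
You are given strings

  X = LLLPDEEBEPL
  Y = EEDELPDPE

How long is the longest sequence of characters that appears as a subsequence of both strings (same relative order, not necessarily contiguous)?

4

Let dp[i][j] be the LCS length of the first i characters of X and the first j characters of Y. dp[i][j] = dp[i-1][j-1]+1 when the i-th and j-th characters match, else max(dp[i-1][j], dp[i][j-1]).
    ·  E  E  D  E  L  P  D  P  E
 ·  0  0  0  0  0  0  0  0  0  0
 L  0  0  0  0  0  1  1  1  1  1
 L  0  0  0  0  0  1  1  1  1  1
 L  0  0  0  0  0  1  1  1  1  1
 P  0  0  0  0  0  1  2  2  2  2
 D  0  0  0  1  1  1  2  3  3  3
 E  0  1  1  1  2  2  2  3  3  4
 E  0  1  2  2  2  2  2  3  3  4
 B  0  1  2  2  2  2  2  3  3  4
 E  0  1  2  2  3  3  3  3  3  4
 P  0  1  2  2  3  3  4  4  4  4
 L  0  1  2  2  3  4  4  4  4  4
dp[11][9] = 4. One LCS (by backtracking along matches): LPDE.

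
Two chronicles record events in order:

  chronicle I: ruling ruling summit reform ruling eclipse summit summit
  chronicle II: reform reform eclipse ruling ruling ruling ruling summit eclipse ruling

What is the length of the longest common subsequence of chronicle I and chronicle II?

Pick ruling [1,6], ruling [2,7], summit [3,8], ruling [5,10]; all 4 events appear in both, in order. dp[8][10] = 4 confirms this is the maximum.

4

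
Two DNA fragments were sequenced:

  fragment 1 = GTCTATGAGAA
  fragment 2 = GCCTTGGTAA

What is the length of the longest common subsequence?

8

Pick G (fragment 1 #1, fragment 2 #1), C (fragment 1 #3, fragment 2 #3), T (fragment 1 #4, fragment 2 #4), T (fragment 1 #6, fragment 2 #5), G (fragment 1 #7, fragment 2 #6), G (fragment 1 #9, fragment 2 #7), A (fragment 1 #10, fragment 2 #9), A (fragment 1 #11, fragment 2 #10); all 8 bases appear in both, in order. dp[11][10] = 8 confirms this is the maximum.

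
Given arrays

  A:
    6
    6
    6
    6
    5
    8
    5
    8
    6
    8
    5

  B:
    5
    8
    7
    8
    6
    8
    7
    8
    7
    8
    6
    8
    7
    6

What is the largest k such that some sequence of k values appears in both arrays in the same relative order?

Match 6 (A #1, B #5), 8 (A #6, B #8), 8 (A #8, B #10), 6 (A #9, B #11), 8 (A #10, B #12) — 5 values in the same relative order in both. The LCS DP gives dp[11][14] = 5, so this is optimal.

5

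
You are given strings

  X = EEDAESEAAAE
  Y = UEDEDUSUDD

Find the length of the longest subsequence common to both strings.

Let dp[i][j] be the LCS length of the first i characters of X and the first j characters of Y. dp[i][j] = dp[i-1][j-1]+1 when the i-th and j-th characters match, else max(dp[i-1][j], dp[i][j-1]).
    ·  U  E  D  E  D  U  S  U  D  D
 ·  0  0  0  0  0  0  0  0  0  0  0
 E  0  0  1  1  1  1  1  1  1  1  1
 E  0  0  1  1  2  2  2  2  2  2  2
 D  0  0  1  2  2  3  3  3  3  3  3
 A  0  0  1  2  2  3  3  3  3  3  3
 E  0  0  1  2  3  3  3  3  3  3  3
 S  0  0  1  2  3  3  3  4  4  4  4
 E  0  0  1  2  3  3  3  4  4  4  4
 A  0  0  1  2  3  3  3  4  4  4  4
 A  0  0  1  2  3  3  3  4  4  4  4
 A  0  0  1  2  3  3  3  4  4  4  4
 E  0  0  1  2  3  3  3  4  4  4  4
dp[11][10] = 4. One LCS (by backtracking along matches): EEDS.

4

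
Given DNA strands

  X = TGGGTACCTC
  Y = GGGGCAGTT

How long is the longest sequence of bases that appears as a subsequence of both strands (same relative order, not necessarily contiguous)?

5

Match G (X #2, Y #3), G (X #3, Y #4), G (X #4, Y #7), T (X #5, Y #8), T (X #9, Y #9) — 5 bases in the same relative order in both. The LCS DP gives dp[10][9] = 5, so this is optimal.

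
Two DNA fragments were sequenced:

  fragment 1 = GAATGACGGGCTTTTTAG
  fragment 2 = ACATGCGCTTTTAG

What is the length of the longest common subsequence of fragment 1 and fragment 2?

Match A (fragment 1 #2, fragment 2 #1) → A (fragment 1 #3, fragment 2 #3) → T (fragment 1 #4, fragment 2 #4) → G (fragment 1 #5, fragment 2 #5) → C (fragment 1 #7, fragment 2 #6) → G (fragment 1 #10, fragment 2 #7) → C (fragment 1 #11, fragment 2 #8) → T (fragment 1 #13, fragment 2 #9) → T (fragment 1 #14, fragment 2 #10) → T (fragment 1 #15, fragment 2 #11) → T (fragment 1 #16, fragment 2 #12) → A (fragment 1 #17, fragment 2 #13) → G (fragment 1 #18, fragment 2 #14) — 13 bases in the same relative order in both. The LCS DP gives dp[18][14] = 13, so this is optimal.

13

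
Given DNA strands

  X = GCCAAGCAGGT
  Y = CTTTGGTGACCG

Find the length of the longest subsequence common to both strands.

4

Let dp[i][j] be the LCS length of the first i bases of X and the first j bases of Y. dp[i][j] = dp[i-1][j-1]+1 when the i-th and j-th bases match, else max(dp[i-1][j], dp[i][j-1]).
    ·  C  T  T  T  G  G  T  G  A  C  C  G
 ·  0  0  0  0  0  0  0  0  0  0  0  0  0
 G  0  0  0  0  0  1  1  1  1  1  1  1  1
 C  0  1  1  1  1  1  1  1  1  1  2  2  2
 C  0  1  1  1  1  1  1  1  1  1  2  3  3
 A  0  1  1  1  1  1  1  1  1  2  2  3  3
 A  0  1  1  1  1  1  1  1  1  2  2  3  3
 G  0  1  1  1  1  2  2  2  2  2  2  3  4
 C  0  1  1  1  1  2  2  2  2  2  3  3  4
 A  0  1  1  1  1  2  2  2  2  3  3  3  4
 G  0  1  1  1  1  2  3  3  3  3  3  3  4
 G  0  1  1  1  1  2  3  3  4  4  4  4  4
 T  0  1  2  2  2  2  3  4  4  4  4  4  4
dp[11][12] = 4. One LCS (by backtracking along matches): GCCG.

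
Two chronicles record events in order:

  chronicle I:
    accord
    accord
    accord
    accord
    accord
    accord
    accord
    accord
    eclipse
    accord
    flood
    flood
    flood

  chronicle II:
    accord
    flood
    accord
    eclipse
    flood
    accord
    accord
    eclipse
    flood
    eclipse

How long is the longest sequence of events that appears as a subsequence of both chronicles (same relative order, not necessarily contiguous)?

6

Match accord at chronicle I[1]=chronicle II[1]; then accord at chronicle I[2]=chronicle II[3]; then accord at chronicle I[7]=chronicle II[6]; then accord at chronicle I[8]=chronicle II[7]; then eclipse at chronicle I[9]=chronicle II[8]; then flood at chronicle I[11]=chronicle II[9] — 6 events in the same relative order in both. dp[13][10] = 6 confirms this is the maximum.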